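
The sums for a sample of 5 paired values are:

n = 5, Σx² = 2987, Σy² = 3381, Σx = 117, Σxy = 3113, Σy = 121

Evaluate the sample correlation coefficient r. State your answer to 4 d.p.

r = (nΣxy − ΣxΣy) / √[(nΣx² − (Σx)²)(nΣy² − (Σy)²)]
Numerator: 5×3113 − 117×121 = 1408
Denominator: √[(14935 − 13689)(16905 − 14641)] = √[1246 × 2264] = 1679.5666
r = 1408 / 1679.5666 ≈ 0.8383

0.8383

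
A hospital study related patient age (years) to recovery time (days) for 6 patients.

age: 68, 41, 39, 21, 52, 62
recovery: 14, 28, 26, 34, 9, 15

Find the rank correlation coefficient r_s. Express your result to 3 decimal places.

-0.771

Rank age: 6, 3, 2, 1, 4, 5
Rank recovery: 2, 5, 4, 6, 1, 3
d = rank(age) − rank(recovery): 4, -2, -2, -5, 3, 2; Σd² = 62
ρ = 1 − 6Σd² / [n(n²−1)] = 1 − 6×62 / (6×35) = 1 − 372/210 ≈ -0.771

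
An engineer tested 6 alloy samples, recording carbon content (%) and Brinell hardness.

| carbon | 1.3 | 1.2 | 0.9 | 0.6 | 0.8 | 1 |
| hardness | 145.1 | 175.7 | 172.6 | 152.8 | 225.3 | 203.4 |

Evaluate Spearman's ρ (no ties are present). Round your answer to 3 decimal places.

-0.257

Rank carbon: 6, 5, 3, 1, 2, 4
Rank hardness: 1, 4, 3, 2, 6, 5
d = rank(carbon) − rank(hardness): 5, 1, 0, -1, -4, -1; Σd² = 44
ρ = 1 − 6Σd² / [n(n²−1)] = 1 − 6×44 / (6×35) = 1 − 264/210 ≈ -0.257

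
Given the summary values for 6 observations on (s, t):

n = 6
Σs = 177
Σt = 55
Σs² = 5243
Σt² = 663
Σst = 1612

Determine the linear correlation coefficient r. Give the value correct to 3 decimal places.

-0.180

r = (nΣst − ΣsΣt) / √[(nΣs² − (Σs)²)(nΣt² − (Σt)²)]
Numerator: 6×1612 − 177×55 = -63
Denominator: √[(31458 − 31329)(3978 − 3025)] = √[129 × 953] = 350.6237
r = -63 / 350.6237 ≈ -0.180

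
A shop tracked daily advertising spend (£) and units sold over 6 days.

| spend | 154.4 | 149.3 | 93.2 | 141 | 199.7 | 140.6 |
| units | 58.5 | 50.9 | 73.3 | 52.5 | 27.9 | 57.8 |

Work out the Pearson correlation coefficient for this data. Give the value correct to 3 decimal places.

-0.952

n = 6, Σx = 878.2, Σy = 320.9, Σx² = 134345.54, Σy² = 18261.45, Σxy = 44564.14
nΣxy − ΣxΣy = 267384.84 − 281814.38 = -14429.54
nΣx² − (Σx)² = 806073.24 − 771235.24 = 34838; nΣy² − (Σy)² = 109568.7 − 102976.81 = 6591.89
r = -14429.54 / √(34838 × 6591.89) = -14429.54 / 15154.1501 ≈ -0.952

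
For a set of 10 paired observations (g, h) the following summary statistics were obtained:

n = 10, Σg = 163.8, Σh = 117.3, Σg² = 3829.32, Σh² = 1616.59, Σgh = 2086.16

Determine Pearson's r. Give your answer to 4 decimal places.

r = (nΣgh − ΣgΣh) / √[(nΣg² − (Σg)²)(nΣh² − (Σh)²)]
Numerator: 10×2086.16 − 163.8×117.3 = 1647.86
Denominator: √[(38293.2 − 26830.44)(16165.9 − 13759.29)] = √[11462.76 × 2406.61] = 5252.2750
r = 1647.86 / 5252.2750 ≈ 0.3137

0.3137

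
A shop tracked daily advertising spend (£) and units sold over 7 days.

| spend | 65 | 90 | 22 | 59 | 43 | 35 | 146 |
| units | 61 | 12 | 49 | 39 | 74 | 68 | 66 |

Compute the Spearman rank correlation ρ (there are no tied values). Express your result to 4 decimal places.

-0.2500

Rank spend: 5, 6, 1, 4, 3, 2, 7
Rank units: 4, 1, 3, 2, 7, 6, 5
d = rank(spend) − rank(units): 1, 5, -2, 2, -4, -4, 2; Σd² = 70
ρ = 1 − 6Σd² / [n(n²−1)] = 1 − 6×70 / (7×48) = 1 − 420/336 ≈ -0.2500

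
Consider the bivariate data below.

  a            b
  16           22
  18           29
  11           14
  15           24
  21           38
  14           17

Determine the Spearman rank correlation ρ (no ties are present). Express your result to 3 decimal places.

0.943

Rank a: 4, 5, 1, 3, 6, 2
Rank b: 3, 5, 1, 4, 6, 2
d = rank(a) − rank(b): 1, 0, 0, -1, 0, 0; Σd² = 2
ρ = 1 − 6Σd² / [n(n²−1)] = 1 − 6×2 / (6×35) = 1 − 12/210 ≈ 0.943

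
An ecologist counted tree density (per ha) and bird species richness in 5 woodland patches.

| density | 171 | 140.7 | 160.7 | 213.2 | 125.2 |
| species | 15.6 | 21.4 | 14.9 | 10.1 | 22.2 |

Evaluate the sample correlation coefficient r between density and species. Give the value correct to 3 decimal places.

n = 5, Σx = 810.8, Σy = 84.2, Σx² = 135991.26, Σy² = 1518.18, Σxy = 13005.77
nΣxy − ΣxΣy = 65028.85 − 68269.36 = -3240.51
nΣx² − (Σx)² = 679956.3 − 657396.64 = 22559.66; nΣy² − (Σy)² = 7590.9 − 7089.64 = 501.26
r = -3240.51 / √(22559.66 × 501.26) = -3240.51 / 3362.7749 ≈ -0.964

-0.964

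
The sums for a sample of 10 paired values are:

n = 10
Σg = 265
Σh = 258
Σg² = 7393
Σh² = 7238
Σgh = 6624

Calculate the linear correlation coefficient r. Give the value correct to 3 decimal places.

r = (nΣgh − ΣgΣh) / √[(nΣg² − (Σg)²)(nΣh² − (Σh)²)]
Numerator: 10×6624 − 265×258 = -2130
Denominator: √[(73930 − 70225)(72380 − 66564)] = √[3705 × 5816] = 4642.0125
r = -2130 / 4642.0125 ≈ -0.459

-0.459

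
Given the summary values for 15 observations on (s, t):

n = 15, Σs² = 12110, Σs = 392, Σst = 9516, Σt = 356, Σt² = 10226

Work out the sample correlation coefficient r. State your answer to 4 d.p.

0.1167

r = (nΣst − ΣsΣt) / √[(nΣs² − (Σs)²)(nΣt² − (Σt)²)]
Numerator: 15×9516 − 392×356 = 3188
Denominator: √[(181650 − 153664)(153390 − 126736)] = √[27986 × 26654] = 27311.8810
r = 3188 / 27311.8810 ≈ 0.1167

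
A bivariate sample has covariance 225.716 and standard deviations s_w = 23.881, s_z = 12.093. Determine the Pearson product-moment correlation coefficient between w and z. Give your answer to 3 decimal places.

r = Cov(w,z) / (s_w · s_z) = 225.716 / (23.881 × 12.093)
  = 225.716 / 288.7929 ≈ 0.782

0.782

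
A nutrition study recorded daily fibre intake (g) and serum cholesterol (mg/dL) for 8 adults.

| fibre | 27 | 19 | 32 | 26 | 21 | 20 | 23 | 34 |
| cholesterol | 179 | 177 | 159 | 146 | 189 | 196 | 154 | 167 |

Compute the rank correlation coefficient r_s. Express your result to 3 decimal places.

-0.429

Rank fibre: 6, 1, 7, 5, 3, 2, 4, 8
Rank cholesterol: 6, 5, 3, 1, 7, 8, 2, 4
d = rank(fibre) − rank(cholesterol): 0, -4, 4, 4, -4, -6, 2, 4; Σd² = 120
ρ = 1 − 6Σd² / [n(n²−1)] = 1 − 6×120 / (8×63) = 1 − 720/504 ≈ -0.429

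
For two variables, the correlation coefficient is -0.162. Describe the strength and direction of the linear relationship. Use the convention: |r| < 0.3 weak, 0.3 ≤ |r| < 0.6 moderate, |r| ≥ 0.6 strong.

r = -0.162 < 0 so the relationship is negative.
|r| = 0.162, which falls in the weak range.

weak negative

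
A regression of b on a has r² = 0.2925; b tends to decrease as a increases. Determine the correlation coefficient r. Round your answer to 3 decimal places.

-0.541

|r| = √0.2925 = 0.541
The association is negative, so r = −0.541.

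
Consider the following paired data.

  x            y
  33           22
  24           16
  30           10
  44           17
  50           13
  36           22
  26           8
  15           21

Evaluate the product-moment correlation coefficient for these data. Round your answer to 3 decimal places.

-0.087

n = 8, Σx = 258, Σy = 129, Σx² = 9198, Σy² = 2287, Σxy = 4123
nΣxy − ΣxΣy = 32984 − 33282 = -298
nΣx² − (Σx)² = 73584 − 66564 = 7020; nΣy² − (Σy)² = 18296 − 16641 = 1655
r = -298 / √(7020 × 1655) = -298 / 3408.5334 ≈ -0.087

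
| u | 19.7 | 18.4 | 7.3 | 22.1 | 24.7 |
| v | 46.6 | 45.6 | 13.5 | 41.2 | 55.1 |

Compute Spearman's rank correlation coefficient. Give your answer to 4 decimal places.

Rank u: 3, 2, 1, 4, 5
Rank v: 4, 3, 1, 2, 5
d = rank(u) − rank(v): -1, -1, 0, 2, 0; Σd² = 6
ρ = 1 − 6Σd² / [n(n²−1)] = 1 − 6×6 / (5×24) = 1 − 36/120 ≈ 0.7000

0.7000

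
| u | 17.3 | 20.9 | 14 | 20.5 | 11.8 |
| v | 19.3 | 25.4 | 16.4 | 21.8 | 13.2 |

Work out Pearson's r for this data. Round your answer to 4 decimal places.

0.9694

n = 5, Σu = 84.5, Σv = 96.1, Σu² = 1491.59, Σv² = 1936.09, Σuv = 1697.01
nΣuv − ΣuΣv = 8485.05 − 8120.45 = 364.6
nΣu² − (Σu)² = 7457.95 − 7140.25 = 317.7; nΣv² − (Σv)² = 9680.45 − 9235.21 = 445.24
r = 364.6 / √(317.7 × 445.24) = 364.6 / 376.1020 ≈ 0.9694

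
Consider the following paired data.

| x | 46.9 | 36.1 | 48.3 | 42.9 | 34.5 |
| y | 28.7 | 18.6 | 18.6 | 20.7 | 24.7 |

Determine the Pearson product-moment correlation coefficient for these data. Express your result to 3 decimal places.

0.095

n = 5, Σx = 208.7, Σy = 111.3, Σx² = 8866.37, Σy² = 2554.19, Σxy = 4656.05
nΣxy − ΣxΣy = 23280.25 − 23228.31 = 51.94
nΣx² − (Σx)² = 44331.85 − 43555.69 = 776.16; nΣy² − (Σy)² = 12770.95 − 12387.69 = 383.26
r = 51.94 / √(776.16 × 383.26) = 51.94 / 545.4091 ≈ 0.095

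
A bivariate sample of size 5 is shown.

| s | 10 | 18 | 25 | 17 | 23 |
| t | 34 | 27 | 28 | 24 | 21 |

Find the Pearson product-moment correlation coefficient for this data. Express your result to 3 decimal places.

n = 5, Σs = 93, Σt = 134, Σs² = 1867, Σt² = 3686, Σst = 2417
nΣst − ΣsΣt = 12085 − 12462 = -377
nΣs² − (Σs)² = 9335 − 8649 = 686; nΣt² − (Σt)² = 18430 − 17956 = 474
r = -377 / √(686 × 474) = -377 / 570.2315 ≈ -0.661

-0.661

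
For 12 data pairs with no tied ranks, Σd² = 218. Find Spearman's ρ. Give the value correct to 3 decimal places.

0.238

ρ = 1 − 6Σd² / [n(n²−1)] = 1 − 6×218 / (12×143)
  = 1 − 1308/1716 = 1 − 0.7622 ≈ 0.238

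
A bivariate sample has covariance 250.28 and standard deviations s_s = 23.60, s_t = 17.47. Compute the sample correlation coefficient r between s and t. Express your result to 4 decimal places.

0.6070

r = Cov(s,t) / (s_s · s_t) = 250.28 / (23.60 × 17.47)
  = 250.28 / 412.2920 ≈ 0.6070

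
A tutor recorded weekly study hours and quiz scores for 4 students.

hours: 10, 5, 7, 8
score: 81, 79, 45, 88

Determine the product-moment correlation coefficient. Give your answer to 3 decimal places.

n = 4, Σx = 30, Σy = 293, Σx² = 238, Σy² = 22571, Σxy = 2224
nΣxy − ΣxΣy = 8896 − 8790 = 106
nΣx² − (Σx)² = 952 − 900 = 52; nΣy² − (Σy)² = 90284 − 85849 = 4435
r = 106 / √(52 × 4435) = 106 / 480.2291 ≈ 0.221

0.221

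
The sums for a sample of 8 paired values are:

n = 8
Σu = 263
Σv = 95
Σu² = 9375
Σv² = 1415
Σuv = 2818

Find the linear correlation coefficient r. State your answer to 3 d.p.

r = (nΣuv − ΣuΣv) / √[(nΣu² − (Σu)²)(nΣv² − (Σv)²)]
Numerator: 8×2818 − 263×95 = -2441
Denominator: √[(75000 − 69169)(11320 − 9025)] = √[5831 × 2295] = 3658.1614
r = -2441 / 3658.1614 ≈ -0.667

-0.667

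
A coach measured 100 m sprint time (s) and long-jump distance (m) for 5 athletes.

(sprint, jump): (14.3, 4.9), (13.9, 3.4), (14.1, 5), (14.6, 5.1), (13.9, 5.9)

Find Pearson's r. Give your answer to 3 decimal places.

n = 5, Σx = 70.8, Σy = 24.3, Σx² = 1002.88, Σy² = 121.39, Σxy = 344.3
nΣxy − ΣxΣy = 1721.5 − 1720.44 = 1.06
nΣx² − (Σx)² = 5014.4 − 5012.64 = 1.76; nΣy² − (Σy)² = 606.95 − 590.49 = 16.46
r = 1.06 / √(1.76 × 16.46) = 1.06 / 5.3823 ≈ 0.197

0.197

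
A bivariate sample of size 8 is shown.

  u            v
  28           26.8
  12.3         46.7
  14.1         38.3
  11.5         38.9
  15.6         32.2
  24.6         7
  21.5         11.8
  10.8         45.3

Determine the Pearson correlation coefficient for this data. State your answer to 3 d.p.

-0.803

n = 8, Σu = 138.4, Σv = 247, Σu² = 2693.76, Σv² = 9156.4, Σuv = 3729.65
nΣuv − ΣuΣv = 29837.2 − 34184.8 = -4347.6
nΣu² − (Σu)² = 21550.08 − 19154.56 = 2395.52; nΣv² − (Σv)² = 73251.2 − 61009 = 12242.2
r = -4347.6 / √(2395.52 × 12242.2) = -4347.6 / 5415.3887 ≈ -0.803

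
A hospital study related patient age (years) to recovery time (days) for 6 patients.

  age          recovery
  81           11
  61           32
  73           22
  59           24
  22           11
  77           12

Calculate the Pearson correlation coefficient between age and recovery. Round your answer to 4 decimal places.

n = 6, Σx = 373, Σy = 112, Σx² = 25505, Σy² = 2470, Σxy = 7031
nΣxy − ΣxΣy = 42186 − 41776 = 410
nΣx² − (Σx)² = 153030 − 139129 = 13901; nΣy² − (Σy)² = 14820 − 12544 = 2276
r = 410 / √(13901 × 2276) = 410 / 5624.8268 ≈ 0.0729

0.0729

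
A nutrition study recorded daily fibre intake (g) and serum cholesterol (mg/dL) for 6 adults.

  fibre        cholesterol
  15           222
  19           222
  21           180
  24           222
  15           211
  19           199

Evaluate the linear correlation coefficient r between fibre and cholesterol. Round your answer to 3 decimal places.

n = 6, Σx = 113, Σy = 1256, Σx² = 2189, Σy² = 264374, Σxy = 23602
nΣxy − ΣxΣy = 141612 − 141928 = -316
nΣx² − (Σx)² = 13134 − 12769 = 365; nΣy² − (Σy)² = 1586244 − 1577536 = 8708
r = -316 / √(365 × 8708) = -316 / 1782.8124 ≈ -0.177

-0.177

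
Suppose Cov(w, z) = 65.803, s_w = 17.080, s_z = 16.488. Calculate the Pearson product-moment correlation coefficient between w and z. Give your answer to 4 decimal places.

0.2337

r = Cov(w,z) / (s_w · s_z) = 65.803 / (17.080 × 16.488)
  = 65.803 / 281.6150 ≈ 0.2337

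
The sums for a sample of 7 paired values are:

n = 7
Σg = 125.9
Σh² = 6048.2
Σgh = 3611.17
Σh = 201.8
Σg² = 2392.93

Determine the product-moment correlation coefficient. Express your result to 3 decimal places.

-0.107

r = (nΣgh − ΣgΣh) / √[(nΣg² − (Σg)²)(nΣh² − (Σh)²)]
Numerator: 7×3611.17 − 125.9×201.8 = -128.43
Denominator: √[(16750.51 − 15850.81)(42337.4 − 40723.24)] = √[899.7 × 1614.16] = 1205.0974
r = -128.43 / 1205.0974 ≈ -0.107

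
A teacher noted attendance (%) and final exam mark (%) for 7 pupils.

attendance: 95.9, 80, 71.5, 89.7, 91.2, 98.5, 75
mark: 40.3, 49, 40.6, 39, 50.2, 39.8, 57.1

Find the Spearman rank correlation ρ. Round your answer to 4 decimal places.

-0.4643

Rank attendance: 6, 3, 1, 4, 5, 7, 2
Rank mark: 3, 5, 4, 1, 6, 2, 7
d = rank(attendance) − rank(mark): 3, -2, -3, 3, -1, 5, -5; Σd² = 82
ρ = 1 − 6Σd² / [n(n²−1)] = 1 − 6×82 / (7×48) = 1 − 492/336 ≈ -0.4643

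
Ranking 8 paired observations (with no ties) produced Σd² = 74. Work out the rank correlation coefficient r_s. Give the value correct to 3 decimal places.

0.119

ρ = 1 − 6Σd² / [n(n²−1)] = 1 − 6×74 / (8×63)
  = 1 − 444/504 = 1 − 0.8810 ≈ 0.119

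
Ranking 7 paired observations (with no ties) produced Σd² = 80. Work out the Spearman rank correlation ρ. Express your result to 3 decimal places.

-0.429

ρ = 1 − 6Σd² / [n(n²−1)] = 1 − 6×80 / (7×48)
  = 1 − 480/336 = 1 − 1.4286 ≈ -0.429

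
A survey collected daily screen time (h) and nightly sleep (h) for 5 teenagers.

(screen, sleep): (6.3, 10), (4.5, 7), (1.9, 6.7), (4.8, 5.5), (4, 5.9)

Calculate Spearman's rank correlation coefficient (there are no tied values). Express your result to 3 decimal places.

Rank screen: 5, 3, 1, 4, 2
Rank sleep: 5, 4, 3, 1, 2
d = rank(screen) − rank(sleep): 0, -1, -2, 3, 0; Σd² = 14
ρ = 1 − 6Σd² / [n(n²−1)] = 1 − 6×14 / (5×24) = 1 − 84/120 ≈ 0.300

0.300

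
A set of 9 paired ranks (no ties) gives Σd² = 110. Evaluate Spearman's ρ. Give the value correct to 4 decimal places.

0.0833

ρ = 1 − 6Σd² / [n(n²−1)] = 1 − 6×110 / (9×80)
  = 1 − 660/720 = 1 − 0.91667 ≈ 0.0833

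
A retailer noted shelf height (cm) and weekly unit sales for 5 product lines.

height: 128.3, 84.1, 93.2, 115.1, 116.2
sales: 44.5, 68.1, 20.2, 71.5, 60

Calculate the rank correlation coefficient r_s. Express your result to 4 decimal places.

Rank height: 5, 1, 2, 3, 4
Rank sales: 2, 4, 1, 5, 3
d = rank(height) − rank(sales): 3, -3, 1, -2, 1; Σd² = 24
ρ = 1 − 6Σd² / [n(n²−1)] = 1 − 6×24 / (5×24) = 1 − 144/120 ≈ -0.2000

-0.2000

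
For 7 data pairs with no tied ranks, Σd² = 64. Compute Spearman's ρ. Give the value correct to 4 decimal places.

-0.1429

ρ = 1 − 6Σd² / [n(n²−1)] = 1 − 6×64 / (7×48)
  = 1 − 384/336 = 1 − 1.14286 ≈ -0.1429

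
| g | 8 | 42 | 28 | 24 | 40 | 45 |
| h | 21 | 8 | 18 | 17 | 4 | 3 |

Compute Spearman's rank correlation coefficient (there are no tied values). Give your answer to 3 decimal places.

Rank g: 1, 5, 3, 2, 4, 6
Rank h: 6, 3, 5, 4, 2, 1
d = rank(g) − rank(h): -5, 2, -2, -2, 2, 5; Σd² = 66
ρ = 1 − 6Σd² / [n(n²−1)] = 1 − 6×66 / (6×35) = 1 − 396/210 ≈ -0.886

-0.886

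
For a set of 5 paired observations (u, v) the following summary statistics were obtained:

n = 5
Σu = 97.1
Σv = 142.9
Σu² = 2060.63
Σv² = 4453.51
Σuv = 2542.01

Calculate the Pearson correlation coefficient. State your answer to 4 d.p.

r = (nΣuv − ΣuΣv) / √[(nΣu² − (Σu)²)(nΣv² − (Σv)²)]
Numerator: 5×2542.01 − 97.1×142.9 = -1165.54
Denominator: √[(10303.15 − 9428.41)(22267.55 − 20420.41)] = √[874.74 × 1847.14] = 1271.1283
r = -1165.54 / 1271.1283 ≈ -0.9169

-0.9169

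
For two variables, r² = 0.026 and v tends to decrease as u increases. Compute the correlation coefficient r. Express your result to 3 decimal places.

-0.161

|r| = √0.026 = 0.161
The association is negative, so r = −0.161.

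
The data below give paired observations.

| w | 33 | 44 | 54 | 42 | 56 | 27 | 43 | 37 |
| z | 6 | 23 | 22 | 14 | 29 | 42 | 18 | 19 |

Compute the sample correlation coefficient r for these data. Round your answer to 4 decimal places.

n = 8, Σw = 336, Σz = 173, Σw² = 14788, Σz² = 4535, Σwz = 7221
nΣwz − ΣwΣz = 57768 − 58128 = -360
nΣw² − (Σw)² = 118304 − 112896 = 5408; nΣz² − (Σz)² = 36280 − 29929 = 6351
r = -360 / √(5408 × 6351) = -360 / 5860.5638 ≈ -0.0614

-0.0614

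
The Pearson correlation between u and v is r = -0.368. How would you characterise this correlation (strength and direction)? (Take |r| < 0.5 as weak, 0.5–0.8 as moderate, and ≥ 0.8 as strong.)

weak negative

r = -0.368 < 0 so the relationship is negative.
|r| = 0.368, which falls in the weak range.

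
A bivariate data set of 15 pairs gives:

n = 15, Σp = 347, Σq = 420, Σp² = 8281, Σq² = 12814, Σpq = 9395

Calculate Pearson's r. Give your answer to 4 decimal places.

r = (nΣpq − ΣpΣq) / √[(nΣp² − (Σp)²)(nΣq² − (Σq)²)]
Numerator: 15×9395 − 347×420 = -4815
Denominator: √[(124215 − 120409)(192210 − 176400)] = √[3806 × 15810] = 7757.1167
r = -4815 / 7757.1167 ≈ -0.6207

-0.6207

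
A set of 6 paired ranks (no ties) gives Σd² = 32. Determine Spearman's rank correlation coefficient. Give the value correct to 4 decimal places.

0.0857

ρ = 1 − 6Σd² / [n(n²−1)] = 1 − 6×32 / (6×35)
  = 1 − 192/210 = 1 − 0.91429 ≈ 0.0857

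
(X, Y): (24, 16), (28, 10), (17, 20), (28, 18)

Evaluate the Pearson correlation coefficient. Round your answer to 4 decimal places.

n = 4, ΣX = 97, ΣY = 64, ΣX² = 2433, ΣY² = 1080, ΣXY = 1508
nΣXY − ΣXΣY = 6032 − 6208 = -176
nΣX² − (ΣX)² = 9732 − 9409 = 323; nΣY² − (ΣY)² = 4320 − 4096 = 224
r = -176 / √(323 × 224) = -176 / 268.9833 ≈ -0.6543

-0.6543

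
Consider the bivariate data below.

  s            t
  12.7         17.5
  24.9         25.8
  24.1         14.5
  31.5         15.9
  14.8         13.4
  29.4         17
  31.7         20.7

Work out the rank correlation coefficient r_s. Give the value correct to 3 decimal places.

0.321

Rank s: 1, 4, 3, 6, 2, 5, 7
Rank t: 5, 7, 2, 3, 1, 4, 6
d = rank(s) − rank(t): -4, -3, 1, 3, 1, 1, 1; Σd² = 38
ρ = 1 − 6Σd² / [n(n²−1)] = 1 − 6×38 / (7×48) = 1 − 228/336 ≈ 0.321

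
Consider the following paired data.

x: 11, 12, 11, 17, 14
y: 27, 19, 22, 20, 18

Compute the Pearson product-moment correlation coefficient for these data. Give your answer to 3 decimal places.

n = 5, Σx = 65, Σy = 106, Σx² = 871, Σy² = 2298, Σxy = 1359
nΣxy − ΣxΣy = 6795 − 6890 = -95
nΣx² − (Σx)² = 4355 − 4225 = 130; nΣy² − (Σy)² = 11490 − 11236 = 254
r = -95 / √(130 × 254) = -95 / 181.7141 ≈ -0.523

-0.523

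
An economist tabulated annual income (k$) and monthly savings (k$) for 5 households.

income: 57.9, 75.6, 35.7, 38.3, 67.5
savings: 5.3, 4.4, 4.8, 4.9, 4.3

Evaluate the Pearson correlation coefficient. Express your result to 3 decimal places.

n = 5, Σx = 275, Σy = 23.7, Σx² = 16365.4, Σy² = 112.99, Σxy = 1288.79
nΣxy − ΣxΣy = 6443.95 − 6517.5 = -73.55
nΣx² − (Σx)² = 81827 − 75625 = 6202; nΣy² − (Σy)² = 564.95 − 561.69 = 3.26
r = -73.55 / √(6202 × 3.26) = -73.55 / 142.1918 ≈ -0.517

-0.517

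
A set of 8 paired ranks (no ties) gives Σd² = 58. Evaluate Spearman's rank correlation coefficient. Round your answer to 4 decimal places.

0.3095

ρ = 1 − 6Σd² / [n(n²−1)] = 1 − 6×58 / (8×63)
  = 1 − 348/504 = 1 − 0.69048 ≈ 0.3095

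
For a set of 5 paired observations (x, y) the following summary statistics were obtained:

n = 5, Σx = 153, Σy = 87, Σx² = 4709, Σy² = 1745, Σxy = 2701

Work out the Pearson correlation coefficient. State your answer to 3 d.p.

r = (nΣxy − ΣxΣy) / √[(nΣx² − (Σx)²)(nΣy² − (Σy)²)]
Numerator: 5×2701 − 153×87 = 194
Denominator: √[(23545 − 23409)(8725 − 7569)] = √[136 × 1156] = 396.5047
r = 194 / 396.5047 ≈ 0.489

0.489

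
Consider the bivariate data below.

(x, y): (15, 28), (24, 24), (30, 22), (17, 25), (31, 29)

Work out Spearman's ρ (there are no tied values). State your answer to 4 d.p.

0.0000

Rank x: 1, 3, 4, 2, 5
Rank y: 4, 2, 1, 3, 5
d = rank(x) − rank(y): -3, 1, 3, -1, 0; Σd² = 20
ρ = 1 − 6Σd² / [n(n²−1)] = 1 − 6×20 / (5×24) = 1 − 120/120 ≈ 0.0000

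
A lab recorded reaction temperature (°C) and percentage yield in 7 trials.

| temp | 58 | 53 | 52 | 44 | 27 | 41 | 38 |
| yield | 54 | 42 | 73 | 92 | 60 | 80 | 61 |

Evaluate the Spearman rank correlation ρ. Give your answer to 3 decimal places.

-0.357

Rank temp: 7, 6, 5, 4, 1, 3, 2
Rank yield: 2, 1, 5, 7, 3, 6, 4
d = rank(temp) − rank(yield): 5, 5, 0, -3, -2, -3, -2; Σd² = 76
ρ = 1 − 6Σd² / [n(n²−1)] = 1 − 6×76 / (7×48) = 1 − 456/336 ≈ -0.357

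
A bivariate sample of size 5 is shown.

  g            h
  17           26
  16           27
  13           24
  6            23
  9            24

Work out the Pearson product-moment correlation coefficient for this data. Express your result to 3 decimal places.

n = 5, Σg = 61, Σh = 124, Σg² = 831, Σh² = 3086, Σgh = 1540
nΣgh − ΣgΣh = 7700 − 7564 = 136
nΣg² − (Σg)² = 4155 − 3721 = 434; nΣh² − (Σh)² = 15430 − 15376 = 54
r = 136 / √(434 × 54) = 136 / 153.0882 ≈ 0.888

0.888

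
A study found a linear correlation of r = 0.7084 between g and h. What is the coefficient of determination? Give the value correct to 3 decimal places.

0.502

r² = (0.7084)² = 0.502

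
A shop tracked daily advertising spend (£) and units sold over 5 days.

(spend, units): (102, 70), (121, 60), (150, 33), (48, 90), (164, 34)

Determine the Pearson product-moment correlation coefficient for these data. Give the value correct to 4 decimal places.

n = 5, Σx = 585, Σy = 287, Σx² = 76745, Σy² = 18845, Σxy = 29246
nΣxy − ΣxΣy = 146230 − 167895 = -21665
nΣx² − (Σx)² = 383725 − 342225 = 41500; nΣy² − (Σy)² = 94225 − 82369 = 11856
r = -21665 / √(41500 × 11856) = -21665 / 22181.6140 ≈ -0.9767

-0.9767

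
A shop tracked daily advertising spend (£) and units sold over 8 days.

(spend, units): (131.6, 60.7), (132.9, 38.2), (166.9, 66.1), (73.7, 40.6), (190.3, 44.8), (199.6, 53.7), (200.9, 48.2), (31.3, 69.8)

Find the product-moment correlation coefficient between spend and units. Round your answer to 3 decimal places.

n = 8, Σx = 1127.2, Σy = 422.1, Σx² = 185663.02, Σy² = 23247.31, Σxy = 58201.29
nΣxy − ΣxΣy = 465610.32 − 475791.12 = -10180.8
nΣx² − (Σx)² = 1485304.16 − 1270579.84 = 214724.32; nΣy² − (Σy)² = 185978.48 − 178168.41 = 7810.07
r = -10180.8 / √(214724.32 × 7810.07) = -10180.8 / 40951.3366 ≈ -0.249

-0.249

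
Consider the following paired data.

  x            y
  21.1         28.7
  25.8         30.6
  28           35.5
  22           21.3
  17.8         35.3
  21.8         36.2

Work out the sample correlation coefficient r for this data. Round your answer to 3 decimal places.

0.070

n = 6, Σx = 136.5, Σy = 187.6, Σx² = 3170.93, Σy² = 6030.52, Σxy = 4275.15
nΣxy − ΣxΣy = 25650.9 − 25607.4 = 43.5
nΣx² − (Σx)² = 19025.58 − 18632.25 = 393.33; nΣy² − (Σy)² = 36183.12 − 35193.76 = 989.36
r = 43.5 / √(393.33 × 989.36) = 43.5 / 623.8149 ≈ 0.070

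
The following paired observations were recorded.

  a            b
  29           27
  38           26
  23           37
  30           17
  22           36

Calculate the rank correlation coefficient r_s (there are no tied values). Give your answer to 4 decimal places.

Rank a: 3, 5, 2, 4, 1
Rank b: 3, 2, 5, 1, 4
d = rank(a) − rank(b): 0, 3, -3, 3, -3; Σd² = 36
ρ = 1 − 6Σd² / [n(n²−1)] = 1 − 6×36 / (5×24) = 1 − 216/120 ≈ -0.8000

-0.8000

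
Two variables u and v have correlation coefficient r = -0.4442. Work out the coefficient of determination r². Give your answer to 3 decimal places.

0.197

r² = (-0.4442)² = 0.197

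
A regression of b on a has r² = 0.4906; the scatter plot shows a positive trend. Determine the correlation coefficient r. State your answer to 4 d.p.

0.7004

|r| = √0.4906 = 0.7004
The association is positive, so r = 0.7004.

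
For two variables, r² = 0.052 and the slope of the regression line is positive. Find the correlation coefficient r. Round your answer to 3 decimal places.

0.228

|r| = √0.052 = 0.228
The association is positive, so r = 0.228.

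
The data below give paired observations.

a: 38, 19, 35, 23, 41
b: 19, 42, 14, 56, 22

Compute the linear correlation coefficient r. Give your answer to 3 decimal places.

n = 5, Σa = 156, Σb = 153, Σa² = 5240, Σb² = 5941, Σab = 4200
nΣab − ΣaΣb = 21000 − 23868 = -2868
nΣa² − (Σa)² = 26200 − 24336 = 1864; nΣb² − (Σb)² = 29705 − 23409 = 6296
r = -2868 / √(1864 × 6296) = -2868 / 3425.7472 ≈ -0.837

-0.837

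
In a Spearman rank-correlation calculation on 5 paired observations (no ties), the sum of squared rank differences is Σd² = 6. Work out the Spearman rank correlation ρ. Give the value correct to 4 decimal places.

0.7000

ρ = 1 − 6Σd² / [n(n²−1)] = 1 − 6×6 / (5×24)
  = 1 − 36/120 = 1 − 0.30000 ≈ 0.7000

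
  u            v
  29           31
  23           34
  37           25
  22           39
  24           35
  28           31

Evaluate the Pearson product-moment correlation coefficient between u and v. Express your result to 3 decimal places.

-0.955

n = 6, Σu = 163, Σv = 195, Σu² = 4583, Σv² = 6449, Σuv = 5172
nΣuv − ΣuΣv = 31032 − 31785 = -753
nΣu² − (Σu)² = 27498 − 26569 = 929; nΣv² − (Σv)² = 38694 − 38025 = 669
r = -753 / √(929 × 669) = -753 / 788.3533 ≈ -0.955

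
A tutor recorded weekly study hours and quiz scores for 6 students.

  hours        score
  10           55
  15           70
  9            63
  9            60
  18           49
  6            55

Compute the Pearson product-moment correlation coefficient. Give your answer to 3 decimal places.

-0.072

n = 6, Σx = 67, Σy = 352, Σx² = 847, Σy² = 20920, Σxy = 3919
nΣxy − ΣxΣy = 23514 − 23584 = -70
nΣx² − (Σx)² = 5082 − 4489 = 593; nΣy² − (Σy)² = 125520 − 123904 = 1616
r = -70 / √(593 × 1616) = -70 / 978.9219 ≈ -0.072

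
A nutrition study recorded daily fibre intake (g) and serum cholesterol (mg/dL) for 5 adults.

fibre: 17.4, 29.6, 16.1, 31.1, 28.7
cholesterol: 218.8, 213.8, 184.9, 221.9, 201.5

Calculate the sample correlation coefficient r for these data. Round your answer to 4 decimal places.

0.4831

n = 5, Σx = 122.9, Σy = 1040.9, Σx² = 3229.03, Σy² = 217613.75, Σxy = 25796.63
nΣxy − ΣxΣy = 128983.15 − 127926.61 = 1056.54
nΣx² − (Σx)² = 16145.15 − 15104.41 = 1040.74; nΣy² − (Σy)² = 1088068.75 − 1083472.81 = 4595.94
r = 1056.54 / √(1040.74 × 4595.94) = 1056.54 / 2187.0479 ≈ 0.4831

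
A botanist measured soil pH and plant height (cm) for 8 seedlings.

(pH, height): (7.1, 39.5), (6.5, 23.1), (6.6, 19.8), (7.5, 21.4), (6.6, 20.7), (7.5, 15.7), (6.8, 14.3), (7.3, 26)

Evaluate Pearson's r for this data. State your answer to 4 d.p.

n = 8, Σx = 55.9, Σy = 180.5, Σx² = 391.81, Σy² = 4499.33, Σxy = 1263.19
nΣxy − ΣxΣy = 10105.52 − 10089.95 = 15.57
nΣx² − (Σx)² = 3134.48 − 3124.81 = 9.67; nΣy² − (Σy)² = 35994.64 − 32580.25 = 3414.39
r = 15.57 / √(9.67 × 3414.39) = 15.57 / 181.7062 ≈ 0.0857

0.0857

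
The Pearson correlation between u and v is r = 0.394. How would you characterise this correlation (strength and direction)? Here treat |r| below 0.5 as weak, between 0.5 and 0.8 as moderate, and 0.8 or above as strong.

r = 0.394 > 0 so the relationship is positive.
|r| = 0.394, which falls in the weak range.

weak positive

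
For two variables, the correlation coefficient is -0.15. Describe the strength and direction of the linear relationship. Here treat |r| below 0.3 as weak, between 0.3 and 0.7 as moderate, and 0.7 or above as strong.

weak negative

r = -0.15 < 0 so the relationship is negative.
|r| = 0.15, which falls in the weak range.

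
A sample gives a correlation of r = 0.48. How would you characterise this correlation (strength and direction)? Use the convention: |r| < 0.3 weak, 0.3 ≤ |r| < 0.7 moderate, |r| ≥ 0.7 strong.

r = 0.48 > 0 so the relationship is positive.
|r| = 0.48, which falls in the moderate range.

moderate positive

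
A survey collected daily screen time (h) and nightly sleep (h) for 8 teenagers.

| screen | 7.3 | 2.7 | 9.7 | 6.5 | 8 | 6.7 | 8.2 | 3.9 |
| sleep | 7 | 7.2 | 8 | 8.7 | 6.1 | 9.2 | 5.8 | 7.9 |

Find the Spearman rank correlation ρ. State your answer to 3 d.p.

-0.310

Rank screen: 5, 1, 8, 3, 6, 4, 7, 2
Rank sleep: 3, 4, 6, 7, 2, 8, 1, 5
d = rank(screen) − rank(sleep): 2, -3, 2, -4, 4, -4, 6, -3; Σd² = 110
ρ = 1 − 6Σd² / [n(n²−1)] = 1 − 6×110 / (8×63) = 1 − 660/504 ≈ -0.310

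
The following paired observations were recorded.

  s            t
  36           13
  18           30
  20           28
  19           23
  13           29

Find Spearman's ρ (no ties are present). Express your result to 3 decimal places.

-0.800

Rank s: 5, 2, 4, 3, 1
Rank t: 1, 5, 3, 2, 4
d = rank(s) − rank(t): 4, -3, 1, 1, -3; Σd² = 36
ρ = 1 − 6Σd² / [n(n²−1)] = 1 − 6×36 / (5×24) = 1 − 216/120 ≈ -0.800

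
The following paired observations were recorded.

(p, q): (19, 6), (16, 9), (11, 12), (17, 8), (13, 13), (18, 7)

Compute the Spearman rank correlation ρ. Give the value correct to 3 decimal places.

Rank p: 6, 3, 1, 4, 2, 5
Rank q: 1, 4, 5, 3, 6, 2
d = rank(p) − rank(q): 5, -1, -4, 1, -4, 3; Σd² = 68
ρ = 1 − 6Σd² / [n(n²−1)] = 1 − 6×68 / (6×35) = 1 − 408/210 ≈ -0.943

-0.943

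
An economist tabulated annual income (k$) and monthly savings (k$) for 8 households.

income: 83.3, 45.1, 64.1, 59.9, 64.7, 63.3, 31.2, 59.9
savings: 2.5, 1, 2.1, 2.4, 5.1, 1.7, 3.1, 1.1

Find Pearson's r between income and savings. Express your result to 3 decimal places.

0.086

n = 8, Σx = 471.5, Σy = 19, Σx² = 29424.15, Σy² = 57.14, Σxy = 1131.91
nΣxy − ΣxΣy = 9055.28 − 8958.5 = 96.78
nΣx² − (Σx)² = 235393.2 − 222312.25 = 13080.95; nΣy² − (Σy)² = 457.12 − 361 = 96.12
r = 96.78 / √(13080.95 × 96.12) = 96.78 / 1121.3121 ≈ 0.086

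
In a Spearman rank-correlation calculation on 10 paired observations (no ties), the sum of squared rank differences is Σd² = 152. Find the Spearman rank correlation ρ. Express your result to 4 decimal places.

0.0788

ρ = 1 − 6Σd² / [n(n²−1)] = 1 − 6×152 / (10×99)
  = 1 − 912/990 = 1 − 0.92121 ≈ 0.0788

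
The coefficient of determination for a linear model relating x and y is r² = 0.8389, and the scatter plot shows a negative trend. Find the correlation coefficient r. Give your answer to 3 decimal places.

-0.916

|r| = √0.8389 = 0.916
The association is negative, so r = −0.916.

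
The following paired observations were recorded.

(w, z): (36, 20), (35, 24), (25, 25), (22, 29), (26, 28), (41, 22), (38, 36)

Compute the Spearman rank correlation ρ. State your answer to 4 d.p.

-0.3571

Rank w: 5, 4, 2, 1, 3, 7, 6
Rank z: 1, 3, 4, 6, 5, 2, 7
d = rank(w) − rank(z): 4, 1, -2, -5, -2, 5, -1; Σd² = 76
ρ = 1 − 6Σd² / [n(n²−1)] = 1 − 6×76 / (7×48) = 1 − 456/336 ≈ -0.3571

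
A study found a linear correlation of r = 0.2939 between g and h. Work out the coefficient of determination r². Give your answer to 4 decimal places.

r² = (0.2939)² = 0.0864

0.0864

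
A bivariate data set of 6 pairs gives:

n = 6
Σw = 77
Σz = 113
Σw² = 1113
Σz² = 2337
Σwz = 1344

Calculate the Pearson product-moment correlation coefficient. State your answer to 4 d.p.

-0.6575

r = (nΣwz − ΣwΣz) / √[(nΣw² − (Σw)²)(nΣz² − (Σz)²)]
Numerator: 6×1344 − 77×113 = -637
Denominator: √[(6678 − 5929)(14022 − 12769)] = √[749 × 1253] = 968.7605
r = -637 / 968.7605 ≈ -0.6575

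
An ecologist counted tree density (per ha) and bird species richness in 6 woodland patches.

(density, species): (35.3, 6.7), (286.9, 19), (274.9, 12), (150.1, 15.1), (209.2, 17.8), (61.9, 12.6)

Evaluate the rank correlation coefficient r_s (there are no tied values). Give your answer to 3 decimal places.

Rank density: 1, 6, 5, 3, 4, 2
Rank species: 1, 6, 2, 4, 5, 3
d = rank(density) − rank(species): 0, 0, 3, -1, -1, -1; Σd² = 12
ρ = 1 − 6Σd² / [n(n²−1)] = 1 − 6×12 / (6×35) = 1 − 72/210 ≈ 0.657

0.657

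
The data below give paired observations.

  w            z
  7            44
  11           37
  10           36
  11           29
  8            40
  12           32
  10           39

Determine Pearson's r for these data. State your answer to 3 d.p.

n = 7, Σw = 69, Σz = 257, Σw² = 699, Σz² = 9587, Σwz = 2488
nΣwz − ΣwΣz = 17416 − 17733 = -317
nΣw² − (Σw)² = 4893 − 4761 = 132; nΣz² − (Σz)² = 67109 − 66049 = 1060
r = -317 / √(132 × 1060) = -317 / 374.0588 ≈ -0.847

-0.847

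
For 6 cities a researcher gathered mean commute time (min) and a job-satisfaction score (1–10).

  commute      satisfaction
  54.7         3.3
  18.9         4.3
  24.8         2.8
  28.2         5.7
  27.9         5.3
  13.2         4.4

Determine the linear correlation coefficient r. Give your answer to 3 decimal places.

n = 6, Σx = 167.7, Σy = 25.8, Σx² = 5712.23, Σy² = 117.16, Σxy = 697.91
nΣxy − ΣxΣy = 4187.46 − 4326.66 = -139.2
nΣx² − (Σx)² = 34273.38 − 28123.29 = 6150.09; nΣy² − (Σy)² = 702.96 − 665.64 = 37.32
r = -139.2 / √(6150.09 × 37.32) = -139.2 / 479.0839 ≈ -0.291

-0.291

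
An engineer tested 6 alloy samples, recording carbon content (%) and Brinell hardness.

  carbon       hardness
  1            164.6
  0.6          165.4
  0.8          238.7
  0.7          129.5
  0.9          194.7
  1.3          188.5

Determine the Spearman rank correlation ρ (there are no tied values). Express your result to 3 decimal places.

Rank carbon: 5, 1, 3, 2, 4, 6
Rank hardness: 2, 3, 6, 1, 5, 4
d = rank(carbon) − rank(hardness): 3, -2, -3, 1, -1, 2; Σd² = 28
ρ = 1 − 6Σd² / [n(n²−1)] = 1 − 6×28 / (6×35) = 1 − 168/210 ≈ 0.200

0.200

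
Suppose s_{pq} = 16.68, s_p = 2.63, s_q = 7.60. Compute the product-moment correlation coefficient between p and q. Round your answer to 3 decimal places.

r = Cov(p,q) / (s_p · s_q) = 16.68 / (2.63 × 7.60)
  = 16.68 / 19.9880 ≈ 0.835

0.835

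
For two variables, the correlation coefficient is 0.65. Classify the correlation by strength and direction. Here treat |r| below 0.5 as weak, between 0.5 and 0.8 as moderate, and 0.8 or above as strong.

moderate positive

r = 0.65 > 0 so the relationship is positive.
|r| = 0.65, which falls in the moderate range.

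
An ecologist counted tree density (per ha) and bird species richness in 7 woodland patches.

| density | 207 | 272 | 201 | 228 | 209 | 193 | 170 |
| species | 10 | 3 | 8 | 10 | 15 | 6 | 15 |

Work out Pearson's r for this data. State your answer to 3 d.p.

n = 7, Σx = 1480, Σy = 67, Σx² = 319048, Σy² = 759, Σxy = 13617
nΣxy − ΣxΣy = 95319 − 99160 = -3841
nΣx² − (Σx)² = 2233336 − 2190400 = 42936; nΣy² − (Σy)² = 5313 − 4489 = 824
r = -3841 / √(42936 × 824) = -3841 / 5948.0471 ≈ -0.646

-0.646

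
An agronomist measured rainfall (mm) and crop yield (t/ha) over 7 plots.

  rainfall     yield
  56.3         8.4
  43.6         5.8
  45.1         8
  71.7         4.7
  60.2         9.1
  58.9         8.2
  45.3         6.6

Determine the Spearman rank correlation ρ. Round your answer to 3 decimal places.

Rank rainfall: 4, 1, 2, 7, 6, 5, 3
Rank yield: 6, 2, 4, 1, 7, 5, 3
d = rank(rainfall) − rank(yield): -2, -1, -2, 6, -1, 0, 0; Σd² = 46
ρ = 1 − 6Σd² / [n(n²−1)] = 1 − 6×46 / (7×48) = 1 − 276/336 ≈ 0.179

0.179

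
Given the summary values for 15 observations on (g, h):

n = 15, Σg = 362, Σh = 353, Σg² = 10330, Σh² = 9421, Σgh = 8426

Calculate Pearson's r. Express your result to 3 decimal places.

r = (nΣgh − ΣgΣh) / √[(nΣg² − (Σg)²)(nΣh² − (Σh)²)]
Numerator: 15×8426 − 362×353 = -1396
Denominator: √[(154950 − 131044)(141315 − 124609)] = √[23906 × 16706] = 19984.3348
r = -1396 / 19984.3348 ≈ -0.070

-0.070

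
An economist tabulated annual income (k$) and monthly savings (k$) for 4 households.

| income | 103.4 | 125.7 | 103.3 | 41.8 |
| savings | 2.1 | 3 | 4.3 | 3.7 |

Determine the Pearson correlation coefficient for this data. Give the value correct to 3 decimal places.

-0.316

n = 4, Σx = 374.2, Σy = 13.1, Σx² = 38910.18, Σy² = 45.59, Σxy = 1193.09
nΣxy − ΣxΣy = 4772.36 − 4902.02 = -129.66
nΣx² − (Σx)² = 155640.72 − 140025.64 = 15615.08; nΣy² − (Σy)² = 182.36 − 171.61 = 10.75
r = -129.66 / √(15615.08 × 10.75) = -129.66 / 409.7098 ≈ -0.316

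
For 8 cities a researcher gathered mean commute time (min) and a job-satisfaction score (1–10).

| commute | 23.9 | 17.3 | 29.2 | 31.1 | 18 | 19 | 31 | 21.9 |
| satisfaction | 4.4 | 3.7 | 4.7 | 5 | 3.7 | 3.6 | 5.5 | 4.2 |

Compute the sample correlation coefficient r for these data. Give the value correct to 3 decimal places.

n = 8, Σx = 191.4, Σy = 34.8, Σx² = 4815.96, Σy² = 154.68, Σxy = 859.39
nΣxy − ΣxΣy = 6875.12 − 6660.72 = 214.4
nΣx² − (Σx)² = 38527.68 − 36633.96 = 1893.72; nΣy² − (Σy)² = 1237.44 − 1211.04 = 26.4
r = 214.4 / √(1893.72 × 26.4) = 214.4 / 223.5938 ≈ 0.959

0.959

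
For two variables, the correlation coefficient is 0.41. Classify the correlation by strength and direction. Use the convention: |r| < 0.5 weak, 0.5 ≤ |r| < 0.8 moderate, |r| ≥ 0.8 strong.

weak positive

r = 0.41 > 0 so the relationship is positive.
|r| = 0.41, which falls in the weak range.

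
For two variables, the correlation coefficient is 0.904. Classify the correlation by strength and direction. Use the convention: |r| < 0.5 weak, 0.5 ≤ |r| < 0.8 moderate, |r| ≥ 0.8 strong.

strong positive

r = 0.904 > 0 so the relationship is positive.
|r| = 0.904, which falls in the strong range.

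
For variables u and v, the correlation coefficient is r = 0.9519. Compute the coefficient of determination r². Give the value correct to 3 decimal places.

0.906

r² = (0.9519)² = 0.906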